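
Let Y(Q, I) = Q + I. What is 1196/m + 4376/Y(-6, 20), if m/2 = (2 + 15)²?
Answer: 636518/2023 ≈ 314.64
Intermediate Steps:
Y(Q, I) = I + Q
m = 578 (m = 2*(2 + 15)² = 2*17² = 2*289 = 578)
1196/m + 4376/Y(-6, 20) = 1196/578 + 4376/(20 - 6) = 1196*(1/578) + 4376/14 = 598/289 + 4376*(1/14) = 598/289 + 2188/7 = 636518/2023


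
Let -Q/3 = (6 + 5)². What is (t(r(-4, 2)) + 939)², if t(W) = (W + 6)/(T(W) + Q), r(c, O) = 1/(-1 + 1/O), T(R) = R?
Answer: 117464538361/133225 ≈ 8.8170e+5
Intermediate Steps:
Q = -363 (Q = -3*(6 + 5)² = -3*11² = -3*121 = -363)
t(W) = (6 + W)/(-363 + W) (t(W) = (W + 6)/(W - 363) = (6 + W)/(-363 + W))
(t(r(-4, 2)) + 939)² = ((6 - 1*2/(-1 + 2))/(-363 - 1*2/(-1 + 2)) + 939)² = ((6 - 1*2/1)/(-363 - 1*2/1) + 939)² = ((6 - 1*2*1)/(-363 - 1*2*1) + 939)² = ((6 - 2)/(-363 - 2) + 939)² = (4/(-365) + 939)² = (-1/365*4 + 939)² = (-4/365 + 939)² = (342731/365)² = 117464538361/133225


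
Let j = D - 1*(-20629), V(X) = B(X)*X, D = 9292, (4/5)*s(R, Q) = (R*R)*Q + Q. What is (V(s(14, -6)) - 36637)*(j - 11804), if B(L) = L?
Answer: 155543086809/4 ≈ 3.8886e+10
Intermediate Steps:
s(R, Q) = 5*Q/4 + 5*Q*R**2/4 (s(R, Q) = 5*((R*R)*Q + Q)/4 = 5*(R**2*Q + Q)/4 = 5*(Q*R**2 + Q)/4 = 5*(Q + Q*R**2)/4 = 5*Q/4 + 5*Q*R**2/4)
V(X) = X**2 (V(X) = X*X = X**2)
j = 29921 (j = 9292 - 1*(-20629) = 9292 + 20629 = 29921)
(V(s(14, -6)) - 36637)*(j - 11804) = (((5/4)*(-6)*(1 + 14**2))**2 - 36637)*(29921 - 11804) = (((5/4)*(-6)*(1 + 196))**2 - 36637)*18117 = (((5/4)*(-6)*197)**2 - 36637)*18117 = ((-2955/2)**2 - 36637)*18117 = (8732025/4 - 36637)*18117 = (8585477/4)*18117 = 155543086809/4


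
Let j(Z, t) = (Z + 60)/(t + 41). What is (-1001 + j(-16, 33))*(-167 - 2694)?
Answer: 105899915/37 ≈ 2.8622e+6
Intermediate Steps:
j(Z, t) = (60 + Z)/(41 + t)
(-1001 + j(-16, 33))*(-167 - 2694) = (-1001 + (60 - 16)/(41 + 33))*(-167 - 2694) = (-1001 + 44/74)*(-2861) = (-1001 + (1/74)*44)*(-2861) = (-1001 + 22/37)*(-2861) = -37015/37*(-2861) = 105899915/37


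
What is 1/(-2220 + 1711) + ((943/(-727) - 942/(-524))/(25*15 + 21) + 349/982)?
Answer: 6686321407037/18850816355976 ≈ 0.35470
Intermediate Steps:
1/(-2220 + 1711) + ((943/(-727) - 942/(-524))/(25*15 + 21) + 349/982) = 1/(-509) + ((943*(-1/727) - 942*(-1/524))/(375 + 21) + 349*(1/982)) = -1/509 + ((-943/727 + 471/262)/396 + 349/982) = -1/509 + ((95351/190474)*(1/396) + 349/982) = -1/509 + (95351/75427704 + 349/982) = -1/509 + 13208951689/37035002664 = 6686321407037/18850816355976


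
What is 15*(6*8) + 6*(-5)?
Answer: 690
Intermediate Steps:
15*(6*8) + 6*(-5) = 15*48 - 30 = 720 - 30 = 690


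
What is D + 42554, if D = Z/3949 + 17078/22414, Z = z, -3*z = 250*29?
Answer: 5649885937049/132769329 ≈ 42554.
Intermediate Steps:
z = -7250/3 (z = -250*29/3 = -1/3*7250 = -7250/3 ≈ -2416.7)
Z = -7250/3 ≈ -2416.7
D = 19910783/132769329 (D = -7250/3/3949 + 17078/22414 = -7250/3*1/3949 + 17078*(1/22414) = -7250/11847 + 8539/11207 = 19910783/132769329 ≈ 0.14997)
D + 42554 = 19910783/132769329 + 42554 = 5649885937049/132769329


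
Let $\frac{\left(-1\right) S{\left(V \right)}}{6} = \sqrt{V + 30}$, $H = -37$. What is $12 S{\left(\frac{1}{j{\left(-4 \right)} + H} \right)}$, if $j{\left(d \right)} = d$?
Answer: $- \frac{72 \sqrt{50389}}{41} \approx -394.2$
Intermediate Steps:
$S{\left(V \right)} = - 6 \sqrt{30 + V}$ ($S{\left(V \right)} = - 6 \sqrt{V + 30} = - 6 \sqrt{30 + V}$)
$12 S{\left(\frac{1}{j{\left(-4 \right)} + H} \right)} = 12 \left(- 6 \sqrt{30 + \frac{1}{-4 - 37}}\right) = 12 \left(- 6 \sqrt{30 + \frac{1}{-41}}\right) = 12 \left(- 6 \sqrt{30 - \frac{1}{41}}\right) = 12 \left(- 6 \sqrt{\frac{1229}{41}}\right) = 12 \left(- 6 \frac{\sqrt{50389}}{41}\right) = 12 \left(- \frac{6 \sqrt{50389}}{41}\right) = - \frac{72 \sqrt{50389}}{41}$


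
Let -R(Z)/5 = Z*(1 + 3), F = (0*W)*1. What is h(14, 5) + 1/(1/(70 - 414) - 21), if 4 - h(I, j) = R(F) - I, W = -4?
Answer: 129706/7225 ≈ 17.952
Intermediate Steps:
F = 0 (F = (0*(-4))*1 = 0*1 = 0)
R(Z) = -20*Z (R(Z) = -5*Z*(1 + 3) = -5*Z*4 = -20*Z)
h(I, j) = 4 + I (h(I, j) = 4 - (-20*0 - I) = 4 - (0 - I) = 4 - (-1)*I = 4 + I)
h(14, 5) + 1/(1/(70 - 414) - 21) = (4 + 14) + 1/(1/(70 - 414) - 21) = 18 + 1/(1/(-344) - 21) = 18 + 1/(-1/344 - 21) = 18 + 1/(-7225/344) = 18 - 344/7225 = 129706/7225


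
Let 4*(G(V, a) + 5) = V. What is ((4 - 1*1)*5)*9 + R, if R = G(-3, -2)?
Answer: 517/4 ≈ 129.25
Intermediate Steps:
G(V, a) = -5 + V/4
R = -23/4 (R = -5 + (¼)*(-3) = -5 - ¾ = -23/4 ≈ -5.7500)
((4 - 1*1)*5)*9 + R = ((4 - 1*1)*5)*9 - 23/4 = ((4 - 1)*5)*9 - 23/4 = (3*5)*9 - 23/4 = 15*9 - 23/4 = 135 - 23/4 = 517/4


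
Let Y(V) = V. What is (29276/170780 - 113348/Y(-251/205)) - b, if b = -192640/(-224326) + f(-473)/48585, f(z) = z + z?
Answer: 1081243293779693531821/11679723425738595 ≈ 92574.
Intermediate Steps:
f(z) = 2*z
b = 4573601002/5449439355 (b = -192640/(-224326) + (2*(-473))/48585 = -192640*(-1/224326) - 946*1/48585 = 96320/112163 - 946/48585 = 4573601002/5449439355 ≈ 0.83928)
(29276/170780 - 113348/Y(-251/205)) - b = (29276/170780 - 113348/((-251/205))) - 1*4573601002/5449439355 = (29276*(1/170780) - 113348/((-251*1/205))) - 4573601002/5449439355 = (7319/42695 - 113348/(-251/205)) - 4573601002/5449439355 = (7319/42695 - 113348*(-205/251)) - 4573601002/5449439355 = (7319/42695 + 23236340/251) - 4573601002/5449439355 = 992077373369/10716445 - 4573601002/5449439355 = 1081243293779693531821/11679723425738595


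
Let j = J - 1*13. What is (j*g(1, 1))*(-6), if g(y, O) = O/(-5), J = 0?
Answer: -78/5 ≈ -15.600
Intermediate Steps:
g(y, O) = -O/5 (g(y, O) = O*(-⅕) = -O/5)
j = -13 (j = 0 - 1*13 = 0 - 13 = -13)
(j*g(1, 1))*(-6) = -(-13)/5*(-6) = -13*(-⅕)*(-6) = (13/5)*(-6) = -78/5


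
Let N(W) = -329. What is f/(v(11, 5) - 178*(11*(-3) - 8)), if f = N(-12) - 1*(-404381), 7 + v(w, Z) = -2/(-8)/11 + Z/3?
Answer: 53334864/962635 ≈ 55.405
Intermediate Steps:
v(w, Z) = -307/44 + Z/3 (v(w, Z) = -7 + (-2/(-8)/11 + Z/3) = -7 + (-2*(-1/8)*(1/11) + Z*(1/3)) = -7 + ((1/4)*(1/11) + Z/3) = -7 + (1/44 + Z/3) = -307/44 + Z/3)
f = 404052 (f = -329 - 1*(-404381) = -329 + 404381 = 404052)
f/(v(11, 5) - 178*(11*(-3) - 8)) = 404052/((-307/44 + (1/3)*5) - 178*(11*(-3) - 8)) = 404052/((-307/44 + 5/3) - 178*(-33 - 8)) = 404052/(-701/132 - 178*(-41)) = 404052/(-701/132 + 7298) = 404052/(962635/132) = 404052*(132/962635) = 53334864/962635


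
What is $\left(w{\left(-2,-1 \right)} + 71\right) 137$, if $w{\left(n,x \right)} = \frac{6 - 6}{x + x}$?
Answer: $9727$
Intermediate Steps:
$w{\left(n,x \right)} = 0$ ($w{\left(n,x \right)} = \frac{0}{2 x} = 0 \frac{1}{2 x} = 0$)
$\left(w{\left(-2,-1 \right)} + 71\right) 137 = \left(0 + 71\right) 137 = 71 \cdot 137 = 9727$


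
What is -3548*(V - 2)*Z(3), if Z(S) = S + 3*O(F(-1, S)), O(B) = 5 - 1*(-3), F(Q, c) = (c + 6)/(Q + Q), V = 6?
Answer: -383184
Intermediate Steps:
F(Q, c) = (6 + c)/(2*Q) (F(Q, c) = (6 + c)/((2*Q)) = (6 + c)*(1/(2*Q)) = (6 + c)/(2*Q))
O(B) = 8 (O(B) = 5 + 3 = 8)
Z(S) = 24 + S (Z(S) = S + 3*8 = S + 24 = 24 + S)
-3548*(V - 2)*Z(3) = -3548*(6 - 2)*(24 + 3) = -14192*27 = -3548*108 = -383184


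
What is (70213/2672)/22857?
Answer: 70213/61073904 ≈ 0.0011496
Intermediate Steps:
(70213/2672)/22857 = (70213*(1/2672))*(1/22857) = (70213/2672)*(1/22857) = 70213/61073904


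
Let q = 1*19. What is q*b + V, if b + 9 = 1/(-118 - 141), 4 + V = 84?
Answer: -23588/259 ≈ -91.073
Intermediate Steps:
V = 80 (V = -4 + 84 = 80)
q = 19
b = -2332/259 (b = -9 + 1/(-118 - 141) = -9 + 1/(-259) = -9 - 1/259 = -2332/259 ≈ -9.0039)
q*b + V = 19*(-2332/259) + 80 = -44308/259 + 80 = -23588/259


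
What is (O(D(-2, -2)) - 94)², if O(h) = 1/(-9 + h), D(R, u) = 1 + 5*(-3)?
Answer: 4678569/529 ≈ 8844.2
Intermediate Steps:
D(R, u) = -14 (D(R, u) = 1 - 15 = -14)
(O(D(-2, -2)) - 94)² = (1/(-9 - 14) - 94)² = (1/(-23) - 94)² = (-1/23 - 94)² = (-2163/23)² = 4678569/529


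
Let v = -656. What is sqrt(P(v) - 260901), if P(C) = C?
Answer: I*sqrt(261557) ≈ 511.43*I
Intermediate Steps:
sqrt(P(v) - 260901) = sqrt(-656 - 260901) = sqrt(-261557) = I*sqrt(261557)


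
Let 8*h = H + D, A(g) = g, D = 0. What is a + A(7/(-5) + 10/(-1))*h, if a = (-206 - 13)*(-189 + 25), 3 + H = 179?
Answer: 178326/5 ≈ 35665.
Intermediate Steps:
H = 176 (H = -3 + 179 = 176)
a = 35916 (a = -219*(-164) = 35916)
h = 22 (h = (176 + 0)/8 = (1/8)*176 = 22)
a + A(7/(-5) + 10/(-1))*h = 35916 + (7/(-5) + 10/(-1))*22 = 35916 + (7*(-1/5) + 10*(-1))*22 = 35916 + (-7/5 - 10)*22 = 35916 - 57/5*22 = 35916 - 1254/5 = 178326/5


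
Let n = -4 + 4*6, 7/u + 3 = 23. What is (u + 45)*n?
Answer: 907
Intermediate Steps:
u = 7/20 (u = 7/(-3 + 23) = 7/20 ≈ 0.35000)
n = 20 (n = -4 + 24 = 20)
(u + 45)*n = (7/20 + 45)*20 = (907/20)*20 = 907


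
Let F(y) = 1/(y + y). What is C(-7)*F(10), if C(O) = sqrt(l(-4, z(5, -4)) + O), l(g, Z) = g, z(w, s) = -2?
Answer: I*sqrt(11)/20 ≈ 0.16583*I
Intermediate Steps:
F(y) = 1/(2*y)
C(O) = sqrt(-4 + O)
C(-7)*F(10) = sqrt(-4 - 7)*((1/2)/10) = sqrt(-11)*((1/2)*(1/10)) = (I*sqrt(11))*(1/20) = I*sqrt(11)/20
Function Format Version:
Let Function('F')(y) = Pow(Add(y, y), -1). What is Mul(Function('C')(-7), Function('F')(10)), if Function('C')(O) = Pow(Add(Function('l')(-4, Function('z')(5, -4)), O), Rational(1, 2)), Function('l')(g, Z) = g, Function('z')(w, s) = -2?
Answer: Mul(Rational(1, 20), I, Pow(11, Rational(1, 2))) ≈ Mul(0.16583, I)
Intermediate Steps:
Function('F')(y) = Mul(Rational(1, 2), Pow(y, -1)) (Function('F')(y) = Pow(Mul(2, y), -1) = Mul(Rational(1, 2), Pow(y, -1)))
Function('C')(O) = Pow(Add(-4, O), Rational(1, 2))
Mul(Function('C')(-7), Function('F')(10)) = Mul(Pow(Add(-4, -7), Rational(1, 2)), Mul(Rational(1, 2), Pow(10, -1))) = Mul(Pow(-11, Rational(1, 2)), Mul(Rational(1, 2), Rational(1, 10))) = Mul(Mul(I, Pow(11, Rational(1, 2))), Rational(1, 20)) = Mul(Rational(1, 20), I, Pow(11, Rational(1, 2)))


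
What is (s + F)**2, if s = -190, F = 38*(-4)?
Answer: 116964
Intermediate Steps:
F = -152
(s + F)**2 = (-190 - 152)**2 = (-342)**2 = 116964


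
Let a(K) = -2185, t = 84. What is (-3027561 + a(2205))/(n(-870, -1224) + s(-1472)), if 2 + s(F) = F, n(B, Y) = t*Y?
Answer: 1514873/52145 ≈ 29.051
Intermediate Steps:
n(B, Y) = 84*Y
s(F) = -2 + F
(-3027561 + a(2205))/(n(-870, -1224) + s(-1472)) = (-3027561 - 2185)/(84*(-1224) + (-2 - 1472)) = -3029746/(-102816 - 1474) = -3029746/(-104290) = -3029746*(-1/104290) = 1514873/52145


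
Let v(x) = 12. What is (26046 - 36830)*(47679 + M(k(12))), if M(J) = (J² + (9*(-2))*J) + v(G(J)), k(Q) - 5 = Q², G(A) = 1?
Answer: -724792640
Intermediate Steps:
k(Q) = 5 + Q²
M(J) = 12 + J² - 18*J (M(J) = (J² + (9*(-2))*J) + 12 = (J² - 18*J) + 12 = 12 + J² - 18*J)
(26046 - 36830)*(47679 + M(k(12))) = (26046 - 36830)*(47679 + (12 + (5 + 12²)² - 18*(5 + 12²))) = -10784*(47679 + (12 + (5 + 144)² - 18*(5 + 144))) = -10784*(47679 + (12 + 149² - 18*149)) = -10784*(47679 + (12 + 22201 - 2682)) = -10784*(47679 + 19531) = -10784*67210 = -724792640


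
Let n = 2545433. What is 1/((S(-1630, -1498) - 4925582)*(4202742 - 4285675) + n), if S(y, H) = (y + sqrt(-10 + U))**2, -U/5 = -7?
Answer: 1/189500884314 ≈ 5.2770e-12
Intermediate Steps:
U = 35 (U = -5*(-7) = 35)
S(y, H) = (5 + y)**2 (S(y, H) = (y + sqrt(-10 + 35))**2 = (y + sqrt(25))**2 = (y + 5)**2 = (5 + y)**2)
1/((S(-1630, -1498) - 4925582)*(4202742 - 4285675) + n) = 1/(((5 - 1630)**2 - 4925582)*(4202742 - 4285675) + 2545433) = 1/(((-1625)**2 - 4925582)*(-82933) + 2545433) = 1/((2640625 - 4925582)*(-82933) + 2545433) = 1/(-2284957*(-82933) + 2545433) = 1/(189498338881 + 2545433) = 1/189500884314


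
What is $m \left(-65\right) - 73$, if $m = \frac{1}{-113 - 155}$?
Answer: $- \frac{19499}{268} \approx -72.757$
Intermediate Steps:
$m = - \frac{1}{268}$ ($m = \frac{1}{-268} = - \frac{1}{268} \approx -0.0037313$)
$m \left(-65\right) - 73 = \left(- \frac{1}{268}\right) \left(-65\right) - 73 = \frac{65}{268} - 73 = - \frac{19499}{268}$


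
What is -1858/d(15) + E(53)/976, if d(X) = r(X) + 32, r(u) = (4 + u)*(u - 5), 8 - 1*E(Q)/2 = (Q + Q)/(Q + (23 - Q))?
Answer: -5209219/622932 ≈ -8.3624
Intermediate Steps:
E(Q) = 16 - 4*Q/23 (E(Q) = 16 - 2*(Q + Q)/(Q + (23 - Q)) = 16 - 2*2*Q/23 = 16 - 4*Q/23)
r(u) = (-5 + u)*(4 + u) (r(u) = (4 + u)*(-5 + u) = (-5 + u)*(4 + u))
d(X) = 12 + X**2 - X (d(X) = (-20 + X**2 - X) + 32 = 12 + X**2 - X)
-1858/d(15) + E(53)/976 = -1858/(12 + 15**2 - 1*15) + (16 - 4/23*53)/976 = -1858/(12 + 225 - 15) + (16 - 212/23)*(1/976) = -1858/222 + (156/23)*(1/976) = -1858*1/222 + 39/5612 = -929/111 + 39/5612 = -5209219/622932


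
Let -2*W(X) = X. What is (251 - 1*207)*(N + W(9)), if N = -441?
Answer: -19602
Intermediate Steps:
W(X) = -X/2
(251 - 1*207)*(N + W(9)) = (251 - 1*207)*(-441 - 1/2*9) = (251 - 207)*(-441 - 9/2) = 44*(-891/2) = -19602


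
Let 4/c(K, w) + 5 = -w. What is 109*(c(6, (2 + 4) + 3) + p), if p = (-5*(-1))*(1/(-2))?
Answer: -4251/14 ≈ -303.64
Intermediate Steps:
c(K, w) = 4/(-5 - w)
p = -5/2 (p = 5*(1*(-½)) = 5*(-½) = -5/2 ≈ -2.5000)
109*(c(6, (2 + 4) + 3) + p) = 109*(-4/(5 + ((2 + 4) + 3)) - 5/2) = 109*(-4/(5 + (6 + 3)) - 5/2) = 109*(-4/(5 + 9) - 5/2) = 109*(-4/14 - 5/2) = 109*(-4*1/14 - 5/2) = 109*(-2/7 - 5/2) = 109*(-39/14) = -4251/14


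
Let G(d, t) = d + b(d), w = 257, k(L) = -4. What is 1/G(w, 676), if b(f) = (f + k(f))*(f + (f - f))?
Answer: 1/65278 ≈ 1.5319e-5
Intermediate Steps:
b(f) = f*(-4 + f) (b(f) = (f - 4)*(f + (f - f)) = (-4 + f)*(f + 0) = (-4 + f)*f = f*(-4 + f))
G(d, t) = d + d*(-4 + d)
1/G(w, 676) = 1/(257*(-3 + 257)) = 1/(257*254) = 1/65278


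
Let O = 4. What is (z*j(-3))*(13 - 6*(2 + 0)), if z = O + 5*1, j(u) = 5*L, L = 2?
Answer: 90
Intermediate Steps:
j(u) = 10 (j(u) = 5*2 = 10)
z = 9 (z = 4 + 5*1 = 4 + 5 = 9)
(z*j(-3))*(13 - 6*(2 + 0)) = (9*10)*(13 - 6*(2 + 0)) = 90*(13 - 6*2) = 90*(13 - 1*12) = 90*(13 - 12) = 90*1 = 90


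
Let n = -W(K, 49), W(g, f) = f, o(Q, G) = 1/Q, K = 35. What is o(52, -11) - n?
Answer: 2549/52 ≈ 49.019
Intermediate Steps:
n = -49 (n = -1*49 = -49)
o(52, -11) - n = 1/52 - 1*(-49) = 1/52 + 49 = 2549/52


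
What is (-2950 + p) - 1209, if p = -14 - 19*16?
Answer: -4477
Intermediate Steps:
p = -318 (p = -14 - 304 = -318)
(-2950 + p) - 1209 = (-2950 - 318) - 1209 = -3268 - 1209 = -4477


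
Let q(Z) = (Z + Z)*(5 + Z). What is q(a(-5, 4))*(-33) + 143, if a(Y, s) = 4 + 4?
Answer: -6721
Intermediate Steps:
a(Y, s) = 8
q(Z) = 2*Z*(5 + Z) (q(Z) = (2*Z)*(5 + Z) = 2*Z*(5 + Z))
q(a(-5, 4))*(-33) + 143 = (2*8*(5 + 8))*(-33) + 143 = (2*8*13)*(-33) + 143 = 208*(-33) + 143 = -6864 + 143 = -6721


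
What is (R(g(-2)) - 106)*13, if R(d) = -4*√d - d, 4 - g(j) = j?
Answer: -1456 - 52*√6 ≈ -1583.4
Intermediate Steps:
g(j) = 4 - j
R(d) = -d - 4*√d
(R(g(-2)) - 106)*13 = ((-(4 - 1*(-2)) - 4*√(4 - 1*(-2))) - 106)*13 = ((-(4 + 2) - 4*√(4 + 2)) - 106)*13 = ((-1*6 - 4*√6) - 106)*13 = ((-6 - 4*√6) - 106)*13 = (-112 - 4*√6)*13 = -1456 - 52*√6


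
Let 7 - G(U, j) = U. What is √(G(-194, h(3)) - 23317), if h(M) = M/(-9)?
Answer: 2*I*√5779 ≈ 152.04*I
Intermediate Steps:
h(M) = -M/9 (h(M) = M*(-⅑) = -M/9)
G(U, j) = 7 - U
√(G(-194, h(3)) - 23317) = √((7 - 1*(-194)) - 23317) = √((7 + 194) - 23317) = √(201 - 23317) = √(-23116) = 2*I*√5779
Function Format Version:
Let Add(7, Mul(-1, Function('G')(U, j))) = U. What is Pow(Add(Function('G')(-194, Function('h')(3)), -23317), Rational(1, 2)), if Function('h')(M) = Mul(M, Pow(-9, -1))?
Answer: Mul(2, I, Pow(5779, Rational(1, 2))) ≈ Mul(152.04, I)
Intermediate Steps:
Function('h')(M) = Mul(Rational(-1, 9), M) (Function('h')(M) = Mul(M, Rational(-1, 9)) = Mul(Rational(-1, 9), M))
Function('G')(U, j) = Add(7, Mul(-1, U))
Pow(Add(Function('G')(-194, Function('h')(3)), -23317), Rational(1, 2)) = Pow(Add(Add(7, Mul(-1, -194)), -23317), Rational(1, 2)) = Pow(Add(Add(7, 194), -23317), Rational(1, 2)) = Pow(Add(201, -23317), Rational(1, 2)) = Pow(-23116, Rational(1, 2)) = Mul(2, I, Pow(5779, Rational(1, 2)))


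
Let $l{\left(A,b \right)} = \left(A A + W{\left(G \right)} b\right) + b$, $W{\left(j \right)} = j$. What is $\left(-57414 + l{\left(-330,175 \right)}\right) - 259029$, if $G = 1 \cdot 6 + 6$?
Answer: $-205268$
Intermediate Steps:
$G = 12$ ($G = 6 + 6 = 12$)
$l{\left(A,b \right)} = A^{2} + 13 b$ ($l{\left(A,b \right)} = \left(A A + 12 b\right) + b = \left(A^{2} + 12 b\right) + b = A^{2} + 13 b$)
$\left(-57414 + l{\left(-330,175 \right)}\right) - 259029 = \left(-57414 + \left(\left(-330\right)^{2} + 13 \cdot 175\right)\right) - 259029 = \left(-57414 + \left(108900 + 2275\right)\right) - 259029 = \left(-57414 + 111175\right) - 259029 = 53761 - 259029 = -205268$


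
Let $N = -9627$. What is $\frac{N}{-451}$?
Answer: $\frac{9627}{451} \approx 21.346$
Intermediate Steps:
$\frac{N}{-451} = - \frac{9627}{-451} = \left(-9627\right) \left(- \frac{1}{451}\right) = \frac{9627}{451}$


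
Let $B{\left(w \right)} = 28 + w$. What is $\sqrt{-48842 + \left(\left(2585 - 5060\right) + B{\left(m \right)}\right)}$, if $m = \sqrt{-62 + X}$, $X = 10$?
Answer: $\sqrt{-51289 + 2 i \sqrt{13}} \approx 0.016 + 226.47 i$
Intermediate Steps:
$m = 2 i \sqrt{13}$ ($m = \sqrt{-62 + 10} = \sqrt{-52} = 2 i \sqrt{13} \approx 7.2111 i$)
$\sqrt{-48842 + \left(\left(2585 - 5060\right) + B{\left(m \right)}\right)} = \sqrt{-48842 + \left(\left(2585 - 5060\right) + \left(28 + 2 i \sqrt{13}\right)\right)} = \sqrt{-48842 - \left(2447 - 2 i \sqrt{13}\right)} = \sqrt{-51289 + 2 i \sqrt{13}}$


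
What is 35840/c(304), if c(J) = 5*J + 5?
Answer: 7168/305 ≈ 23.502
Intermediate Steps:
c(J) = 5 + 5*J
35840/c(304) = 35840/(5 + 5*304) = 35840/(5 + 1520) = 35840/1525 = 35840*(1/1525) = 7168/305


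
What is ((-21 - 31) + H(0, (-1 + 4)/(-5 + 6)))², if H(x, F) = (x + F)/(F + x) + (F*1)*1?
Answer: 2304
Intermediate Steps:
H(x, F) = 1 + F (H(x, F) = (F + x)/(F + x) + F*1 = 1 + F)
((-21 - 31) + H(0, (-1 + 4)/(-5 + 6)))² = ((-21 - 31) + (1 + (-1 + 4)/(-5 + 6)))² = (-52 + (1 + 3/1))² = (-52 + (1 + 3*1))² = (-52 + (1 + 3))² = (-52 + 4)² = (-48)² = 2304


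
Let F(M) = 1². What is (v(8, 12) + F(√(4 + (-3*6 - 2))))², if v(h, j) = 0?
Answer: 1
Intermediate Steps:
F(M) = 1
(v(8, 12) + F(√(4 + (-3*6 - 2))))² = (0 + 1)² = 1² = 1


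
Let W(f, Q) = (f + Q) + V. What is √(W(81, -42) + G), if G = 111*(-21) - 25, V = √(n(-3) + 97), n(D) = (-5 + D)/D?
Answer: √(-20853 + 3*√897)/3 ≈ 48.031*I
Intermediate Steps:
n(D) = (-5 + D)/D
V = √897/3 (V = √((-5 - 3)/(-3) + 97) = √(-⅓*(-8) + 97) = √(8/3 + 97) = √(299/3) = √897/3 ≈ 9.9833)
W(f, Q) = Q + f + √897/3 (W(f, Q) = (f + Q) + √897/3 = (Q + f) + √897/3 = Q + f + √897/3)
G = -2356 (G = -2331 - 25 = -2356)
√(W(81, -42) + G) = √((-42 + 81 + √897/3) - 2356) = √((39 + √897/3) - 2356) = √(-2317 + √897/3)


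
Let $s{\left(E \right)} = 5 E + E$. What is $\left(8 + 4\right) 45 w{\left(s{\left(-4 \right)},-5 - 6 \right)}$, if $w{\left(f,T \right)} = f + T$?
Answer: $-18900$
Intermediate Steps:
$s{\left(E \right)} = 6 E$
$w{\left(f,T \right)} = T + f$
$\left(8 + 4\right) 45 w{\left(s{\left(-4 \right)},-5 - 6 \right)} = \left(8 + 4\right) 45 \left(\left(-5 - 6\right) + 6 \left(-4\right)\right) = 12 \cdot 45 \left(\left(-5 - 6\right) - 24\right) = 540 \left(-11 - 24\right) = 540 \left(-35\right) = -18900$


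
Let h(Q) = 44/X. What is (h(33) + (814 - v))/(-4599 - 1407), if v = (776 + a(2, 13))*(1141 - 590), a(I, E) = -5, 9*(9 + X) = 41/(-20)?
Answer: 64025777/906906 ≈ 70.598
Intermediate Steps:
X = -1661/180 (X = -9 + (41/(-20))/9 = -9 + (41*(-1/20))/9 = -9 + (⅑)*(-41/20) = -9 - 41/180 = -1661/180 ≈ -9.2278)
v = 424821 (v = (776 - 5)*(1141 - 590) = 771*551 = 424821)
h(Q) = -720/151 (h(Q) = 44/(-1661/180) = 44*(-180/1661) = -720/151)
(h(33) + (814 - v))/(-4599 - 1407) = (-720/151 + (814 - 1*424821))/(-4599 - 1407) = (-720/151 + (814 - 424821))/(-6006) = (-720/151 - 424007)*(-1/6006) = -64025777/151*(-1/6006) = 64025777/906906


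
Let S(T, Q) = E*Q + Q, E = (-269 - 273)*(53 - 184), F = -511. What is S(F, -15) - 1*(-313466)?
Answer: -751579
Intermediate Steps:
E = 71002 (E = -542*(-131) = 71002)
S(T, Q) = 71003*Q (S(T, Q) = 71002*Q + Q = 71003*Q)
S(F, -15) - 1*(-313466) = 71003*(-15) - 1*(-313466) = -1065045 + 313466 = -751579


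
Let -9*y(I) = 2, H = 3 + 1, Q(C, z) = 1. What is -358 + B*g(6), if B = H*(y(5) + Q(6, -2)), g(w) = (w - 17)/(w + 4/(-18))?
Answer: -4731/13 ≈ -363.92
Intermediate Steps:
H = 4
y(I) = -2/9 (y(I) = -⅑*2 = -2/9)
g(w) = (-17 + w)/(-2/9 + w) (g(w) = (-17 + w)/(w + 4*(-1/18)) = (-17 + w)/(w - 2/9) = (-17 + w)/(-2/9 + w))
B = 28/9 (B = 4*(-2/9 + 1) = 4*(7/9) = 28/9 ≈ 3.1111)
-358 + B*g(6) = -358 + 28*(9*(-17 + 6)/(-2 + 9*6))/9 = -358 + 28*(9*(-11)/(-2 + 54))/9 = -358 + 28*(9*(-11)/52)/9 = -358 + 28*(9*(1/52)*(-11))/9 = -358 + (28/9)*(-99/52) = -358 - 77/13 = -4731/13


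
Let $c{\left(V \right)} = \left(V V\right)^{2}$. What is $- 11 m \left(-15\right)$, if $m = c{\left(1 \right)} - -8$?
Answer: $1485$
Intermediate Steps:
$c{\left(V \right)} = V^{4}$ ($c{\left(V \right)} = \left(V^{2}\right)^{2} = V^{4}$)
$m = 9$ ($m = 1^{4} - -8 = 1 + 8 = 9$)
$- 11 m \left(-15\right) = \left(-11\right) 9 \left(-15\right) = \left(-99\right) \left(-15\right) = 1485$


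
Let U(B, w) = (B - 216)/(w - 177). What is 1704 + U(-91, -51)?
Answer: 388819/228 ≈ 1705.3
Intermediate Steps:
U(B, w) = (-216 + B)/(-177 + w)
1704 + U(-91, -51) = 1704 + (-216 - 91)/(-177 - 51) = 1704 - 307/(-228) = 1704 - 1/228*(-307) = 1704 + 307/228 = 388819/228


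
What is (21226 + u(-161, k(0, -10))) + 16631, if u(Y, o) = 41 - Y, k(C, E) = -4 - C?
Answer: 38059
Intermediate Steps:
(21226 + u(-161, k(0, -10))) + 16631 = (21226 + (41 - 1*(-161))) + 16631 = (21226 + (41 + 161)) + 16631 = (21226 + 202) + 16631 = 21428 + 16631 = 38059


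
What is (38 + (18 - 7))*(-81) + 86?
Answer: -3883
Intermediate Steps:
(38 + (18 - 7))*(-81) + 86 = (38 + 11)*(-81) + 86 = 49*(-81) + 86 = -3969 + 86 = -3883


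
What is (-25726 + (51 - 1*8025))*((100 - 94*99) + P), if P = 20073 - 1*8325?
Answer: -85665400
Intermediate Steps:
P = 11748 (P = 20073 - 8325 = 11748)
(-25726 + (51 - 1*8025))*((100 - 94*99) + P) = (-25726 + (51 - 1*8025))*((100 - 94*99) + 11748) = (-25726 + (51 - 8025))*((100 - 9306) + 11748) = (-25726 - 7974)*(-9206 + 11748) = -33700*2542 = -85665400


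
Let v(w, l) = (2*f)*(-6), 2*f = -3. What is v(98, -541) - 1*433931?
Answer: -433913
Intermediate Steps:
f = -3/2 (f = (½)*(-3) = -3/2 ≈ -1.5000)
v(w, l) = 18 (v(w, l) = (2*(-3/2))*(-6) = -3*(-6) = 18)
v(98, -541) - 1*433931 = 18 - 1*433931 = 18 - 433931 = -433913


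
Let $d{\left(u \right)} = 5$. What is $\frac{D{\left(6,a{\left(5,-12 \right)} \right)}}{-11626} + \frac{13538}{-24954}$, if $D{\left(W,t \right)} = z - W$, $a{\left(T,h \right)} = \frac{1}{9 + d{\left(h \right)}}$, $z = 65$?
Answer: $- \frac{79432537}{145057602} \approx -0.54759$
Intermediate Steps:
$a{\left(T,h \right)} = \frac{1}{14}$ ($a{\left(T,h \right)} = \frac{1}{9 + 5} = \frac{1}{14}$)
$D{\left(W,t \right)} = 65 - W$
$\frac{D{\left(6,a{\left(5,-12 \right)} \right)}}{-11626} + \frac{13538}{-24954} = \frac{65 - 6}{-11626} + \frac{13538}{-24954} = \left(65 - 6\right) \left(- \frac{1}{11626}\right) + 13538 \left(- \frac{1}{24954}\right) = 59 \left(- \frac{1}{11626}\right) - \frac{6769}{12477} = - \frac{59}{11626} - \frac{6769}{12477} = - \frac{79432537}{145057602}$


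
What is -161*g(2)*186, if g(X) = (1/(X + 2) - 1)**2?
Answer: -134757/8 ≈ -16845.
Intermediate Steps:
g(X) = (-1 + 1/(2 + X))**2 (g(X) = (1/(2 + X) - 1)**2 = (-1 + 1/(2 + X))**2)
-161*g(2)*186 = -161*(1 + 2)**2/(2 + 2)**2*186 = -161*3**2/4**2*186 = -1449/16*186 = -134757/8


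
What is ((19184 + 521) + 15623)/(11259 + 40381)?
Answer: 4416/6455 ≈ 0.68412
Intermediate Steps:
((19184 + 521) + 15623)/(11259 + 40381) = (19705 + 15623)/51640 = 35328*(1/51640) = 4416/6455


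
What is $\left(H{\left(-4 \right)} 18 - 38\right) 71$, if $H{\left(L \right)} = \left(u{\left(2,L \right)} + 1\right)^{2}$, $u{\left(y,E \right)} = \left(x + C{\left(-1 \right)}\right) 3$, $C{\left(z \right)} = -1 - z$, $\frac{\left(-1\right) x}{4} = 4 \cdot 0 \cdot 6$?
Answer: $-1420$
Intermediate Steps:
$x = 0$ ($x = - 4 \cdot 4 \cdot 0 \cdot 6 = - 4 \cdot 0 \cdot 6 = \left(-4\right) 0 = 0$)
$u{\left(y,E \right)} = 0$ ($u{\left(y,E \right)} = \left(0 - 0\right) 3 = \left(0 + \left(-1 + 1\right)\right) 3 = \left(0 + 0\right) 3 = 0 \cdot 3 = 0$)
$H{\left(L \right)} = 1$ ($H{\left(L \right)} = \left(0 + 1\right)^{2} = 1^{2} = 1$)
$\left(H{\left(-4 \right)} 18 - 38\right) 71 = \left(1 \cdot 18 - 38\right) 71 = \left(18 - 38\right) 71 = \left(-20\right) 71 = -1420$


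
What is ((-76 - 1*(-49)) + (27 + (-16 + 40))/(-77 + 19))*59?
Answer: -95403/58 ≈ -1644.9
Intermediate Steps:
((-76 - 1*(-49)) + (27 + (-16 + 40))/(-77 + 19))*59 = ((-76 + 49) + (27 + 24)/(-58))*59 = (-27 + 51*(-1/58))*59 = (-27 - 51/58)*59 = -1617/58*59 = -95403/58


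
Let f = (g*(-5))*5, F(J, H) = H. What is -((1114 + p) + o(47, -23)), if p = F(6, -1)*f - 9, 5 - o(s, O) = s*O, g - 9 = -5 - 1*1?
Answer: -2266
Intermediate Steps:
g = 3 (g = 9 + (-5 - 1*1) = 9 + (-5 - 1) = 9 - 6 = 3)
o(s, O) = 5 - O*s (o(s, O) = 5 - s*O = 5 - O*s)
f = -75 (f = (3*(-5))*5 = -15*5 = -75)
p = 66 (p = -1*(-75) - 9 = 75 - 9 = 66)
-((1114 + p) + o(47, -23)) = -((1114 + 66) + (5 - 1*(-23)*47)) = -(1180 + (5 + 1081)) = -(1180 + 1086) = -1*2266 = -2266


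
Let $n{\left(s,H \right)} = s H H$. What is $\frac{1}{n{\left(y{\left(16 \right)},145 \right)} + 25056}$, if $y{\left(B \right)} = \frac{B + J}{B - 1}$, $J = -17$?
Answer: $\frac{3}{70963} \approx 4.2276 \cdot 10^{-5}$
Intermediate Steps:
$y{\left(B \right)} = \frac{-17 + B}{-1 + B}$ ($y{\left(B \right)} = \frac{B - 17}{B - 1} = \frac{-17 + B}{-1 + B}$)
$n{\left(s,H \right)} = s H^{2}$ ($n{\left(s,H \right)} = H s H = s H^{2}$)
$\frac{1}{n{\left(y{\left(16 \right)},145 \right)} + 25056} = \frac{1}{\frac{-17 + 16}{-1 + 16} \cdot 145^{2} + 25056} = \frac{1}{\frac{1}{15} \left(-1\right) 21025 + 25056} = \frac{1}{\left(- \frac{1}{15}\right) 21025 + 25056} = \frac{1}{- \frac{4205}{3} + 25056} = \frac{1}{\frac{70963}{3}} = \frac{3}{70963}$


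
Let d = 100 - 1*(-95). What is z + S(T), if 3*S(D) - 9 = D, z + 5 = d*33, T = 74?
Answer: 19373/3 ≈ 6457.7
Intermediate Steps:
d = 195 (d = 100 + 95 = 195)
z = 6430 (z = -5 + 195*33 = -5 + 6435 = 6430)
S(D) = 3 + D/3
z + S(T) = 6430 + (3 + (⅓)*74) = 6430 + (3 + 74/3) = 6430 + 83/3 = 19373/3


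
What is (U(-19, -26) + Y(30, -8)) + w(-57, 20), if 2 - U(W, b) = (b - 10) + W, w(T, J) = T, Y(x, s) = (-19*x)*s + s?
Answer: 4552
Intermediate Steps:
Y(x, s) = s - 19*s*x (Y(x, s) = -19*s*x + s = s - 19*s*x)
U(W, b) = 12 - W - b (U(W, b) = 2 - ((b - 10) + W) = 2 - ((-10 + b) + W) = 2 - (-10 + W + b) = 2 + (10 - W - b) = 12 - W - b)
(U(-19, -26) + Y(30, -8)) + w(-57, 20) = ((12 - 1*(-19) - 1*(-26)) - 8*(1 - 19*30)) - 57 = ((12 + 19 + 26) - 8*(1 - 570)) - 57 = (57 - 8*(-569)) - 57 = (57 + 4552) - 57 = 4609 - 57 = 4552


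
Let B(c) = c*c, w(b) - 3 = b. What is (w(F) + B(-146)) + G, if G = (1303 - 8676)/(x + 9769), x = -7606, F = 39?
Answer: 46189981/2163 ≈ 21355.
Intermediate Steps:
G = -7373/2163 (G = (1303 - 8676)/(-7606 + 9769) = -7373/2163 ≈ -3.4087)
w(b) = 3 + b
B(c) = c²
(w(F) + B(-146)) + G = ((3 + 39) + (-146)²) - 7373/2163 = (42 + 21316) - 7373/2163 = 21358 - 7373/2163 = 46189981/2163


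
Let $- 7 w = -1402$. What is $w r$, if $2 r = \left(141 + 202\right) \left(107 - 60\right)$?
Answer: $1614403$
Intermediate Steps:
$w = \frac{1402}{7}$ ($w = \left(- \frac{1}{7}\right) \left(-1402\right) = \frac{1402}{7} \approx 200.29$)
$r = \frac{16121}{2}$ ($r = \frac{\left(141 + 202\right) \left(107 - 60\right)}{2} = \frac{343 \cdot 47}{2} = \frac{1}{2} \cdot 16121 = \frac{16121}{2} \approx 8060.5$)
$w r = \frac{1402}{7} \cdot \frac{16121}{2} = 1614403$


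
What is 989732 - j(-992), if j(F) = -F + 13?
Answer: 988727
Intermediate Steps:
j(F) = 13 - F
989732 - j(-992) = 989732 - (13 - 1*(-992)) = 989732 - (13 + 992) = 989732 - 1*1005 = 989732 - 1005 = 988727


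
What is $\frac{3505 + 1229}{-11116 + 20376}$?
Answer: $\frac{2367}{4630} \approx 0.51123$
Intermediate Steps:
$\frac{3505 + 1229}{-11116 + 20376} = \frac{4734}{9260} = 4734 \cdot \frac{1}{9260} = \frac{2367}{4630}$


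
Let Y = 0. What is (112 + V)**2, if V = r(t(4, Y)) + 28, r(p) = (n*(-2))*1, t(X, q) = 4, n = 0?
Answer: 19600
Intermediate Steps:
r(p) = 0 (r(p) = (0*(-2))*1 = 0*1 = 0)
V = 28 (V = 0 + 28 = 28)
(112 + V)**2 = (112 + 28)**2 = 140**2 = 19600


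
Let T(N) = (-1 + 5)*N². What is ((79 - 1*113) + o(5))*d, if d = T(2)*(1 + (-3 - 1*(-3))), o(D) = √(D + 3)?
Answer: -544 + 32*√2 ≈ -498.75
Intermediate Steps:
T(N) = 4*N²
o(D) = √(3 + D)
d = 16 (d = (4*2²)*(1 + (-3 - 1*(-3))) = (4*4)*(1 + (-3 + 3)) = 16*(1 + 0) = 16*1 = 16)
((79 - 1*113) + o(5))*d = ((79 - 1*113) + √(3 + 5))*16 = ((79 - 113) + √8)*16 = (-34 + 2*√2)*16 = -544 + 32*√2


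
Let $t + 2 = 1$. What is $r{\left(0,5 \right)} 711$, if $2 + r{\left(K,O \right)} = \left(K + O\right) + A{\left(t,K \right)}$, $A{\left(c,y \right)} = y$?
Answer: $2133$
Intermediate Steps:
$t = -1$ ($t = -2 + 1 = -1$)
$r{\left(K,O \right)} = -2 + O + 2 K$ ($r{\left(K,O \right)} = -2 + \left(\left(K + O\right) + K\right) = -2 + \left(O + 2 K\right) = -2 + O + 2 K$)
$r{\left(0,5 \right)} 711 = \left(-2 + 5 + 2 \cdot 0\right) 711 = \left(-2 + 5 + 0\right) 711 = 3 \cdot 711 = 2133$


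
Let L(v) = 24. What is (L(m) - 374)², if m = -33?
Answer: 122500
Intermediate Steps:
(L(m) - 374)² = (24 - 374)² = (-350)² = 122500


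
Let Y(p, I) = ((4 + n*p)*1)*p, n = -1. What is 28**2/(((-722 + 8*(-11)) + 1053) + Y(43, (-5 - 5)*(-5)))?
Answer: -392/717 ≈ -0.54672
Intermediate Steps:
Y(p, I) = p*(4 - p) (Y(p, I) = ((4 - p)*1)*p = (4 - p)*p = p*(4 - p))
28**2/(((-722 + 8*(-11)) + 1053) + Y(43, (-5 - 5)*(-5))) = 28**2/(((-722 + 8*(-11)) + 1053) + 43*(4 - 1*43)) = 784/(((-722 - 88) + 1053) + 43*(4 - 43)) = 784/((-810 + 1053) + 43*(-39)) = 784/(243 - 1677) = 784/(-1434) = 784*(-1/1434) = -392/717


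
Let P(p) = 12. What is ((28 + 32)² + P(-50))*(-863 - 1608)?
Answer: -8925252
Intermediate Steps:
((28 + 32)² + P(-50))*(-863 - 1608) = ((28 + 32)² + 12)*(-863 - 1608) = (60² + 12)*(-2471) = (3600 + 12)*(-2471) = 3612*(-2471) = -8925252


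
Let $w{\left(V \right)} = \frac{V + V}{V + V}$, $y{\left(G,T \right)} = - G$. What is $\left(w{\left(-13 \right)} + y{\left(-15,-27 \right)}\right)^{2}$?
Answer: $256$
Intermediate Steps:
$w{\left(V \right)} = 1$ ($w{\left(V \right)} = \frac{2 V}{2 V} = 2 V \frac{1}{2 V} = 1$)
$\left(w{\left(-13 \right)} + y{\left(-15,-27 \right)}\right)^{2} = \left(1 - -15\right)^{2} = \left(1 + 15\right)^{2} = 16^{2} = 256$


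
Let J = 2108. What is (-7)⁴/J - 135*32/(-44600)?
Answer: 2904779/2350420 ≈ 1.2359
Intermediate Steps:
(-7)⁴/J - 135*32/(-44600) = (-7)⁴/2108 - 135*32/(-44600) = 2401*(1/2108) - 4320*(-1/44600) = 2401/2108 + 108/1115 = 2904779/2350420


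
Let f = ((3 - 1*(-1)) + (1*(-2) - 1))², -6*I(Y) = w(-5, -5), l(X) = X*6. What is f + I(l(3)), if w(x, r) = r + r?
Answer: 8/3 ≈ 2.6667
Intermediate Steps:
l(X) = 6*X
w(x, r) = 2*r
I(Y) = 5/3 (I(Y) = -(-5)/3 = -⅙*(-10) = 5/3)
f = 1 (f = ((3 + 1) + (-2 - 1))² = (4 - 3)² = 1² = 1)
f + I(l(3)) = 1 + 5/3 = 8/3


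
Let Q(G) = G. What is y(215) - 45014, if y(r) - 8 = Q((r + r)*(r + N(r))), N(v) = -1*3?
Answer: 46154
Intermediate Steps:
N(v) = -3
y(r) = 8 + 2*r*(-3 + r) (y(r) = 8 + (r + r)*(r - 3) = 8 + (2*r)*(-3 + r) = 8 + 2*r*(-3 + r))
y(215) - 45014 = (8 + 2*215*(-3 + 215)) - 45014 = (8 + 2*215*212) - 45014 = (8 + 91160) - 45014 = 91168 - 45014 = 46154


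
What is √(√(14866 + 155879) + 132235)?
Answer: √(132235 + √170745) ≈ 364.21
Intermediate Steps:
√(√(14866 + 155879) + 132235) = √(√170745 + 132235) = √(132235 + √170745)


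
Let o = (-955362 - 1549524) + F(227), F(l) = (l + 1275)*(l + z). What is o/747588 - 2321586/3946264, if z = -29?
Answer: -435288672997/122924150468 ≈ -3.5411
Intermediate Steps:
F(l) = (-29 + l)*(1275 + l) (F(l) = (l + 1275)*(l - 29) = (1275 + l)*(-29 + l) = (-29 + l)*(1275 + l))
o = -2207490 (o = (-955362 - 1549524) + (-36975 + 227² + 1246*227) = -2504886 + (-36975 + 51529 + 282842) = -2504886 + 297396 = -2207490)
o/747588 - 2321586/3946264 = -2207490/747588 - 2321586/3946264 = -2207490*1/747588 - 2321586*1/3946264 = -367915/124598 - 1160793/1973132 = -435288672997/122924150468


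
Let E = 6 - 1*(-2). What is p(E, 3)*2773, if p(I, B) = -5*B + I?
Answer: -19411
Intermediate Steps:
E = 8 (E = 6 + 2 = 8)
p(I, B) = I - 5*B
p(E, 3)*2773 = (8 - 5*3)*2773 = (8 - 15)*2773 = -7*2773 = -19411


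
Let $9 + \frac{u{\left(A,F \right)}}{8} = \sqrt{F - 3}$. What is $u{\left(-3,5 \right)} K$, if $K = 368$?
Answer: $-26496 + 2944 \sqrt{2} \approx -22333.0$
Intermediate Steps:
$u{\left(A,F \right)} = -72 + 8 \sqrt{-3 + F}$ ($u{\left(A,F \right)} = -72 + 8 \sqrt{F - 3} = -72 + 8 \sqrt{-3 + F}$)
$u{\left(-3,5 \right)} K = \left(-72 + 8 \sqrt{-3 + 5}\right) 368 = \left(-72 + 8 \sqrt{2}\right) 368 = -26496 + 2944 \sqrt{2}$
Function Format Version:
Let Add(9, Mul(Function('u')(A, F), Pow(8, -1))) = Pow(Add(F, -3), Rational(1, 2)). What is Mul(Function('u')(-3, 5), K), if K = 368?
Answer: Add(-26496, Mul(2944, Pow(2, Rational(1, 2)))) ≈ -22333.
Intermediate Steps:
Function('u')(A, F) = Add(-72, Mul(8, Pow(Add(-3, F), Rational(1, 2)))) (Function('u')(A, F) = Add(-72, Mul(8, Pow(Add(F, -3), Rational(1, 2)))) = Add(-72, Mul(8, Pow(Add(-3, F), Rational(1, 2)))))
Mul(Function('u')(-3, 5), K) = Mul(Add(-72, Mul(8, Pow(Add(-3, 5), Rational(1, 2)))), 368) = Mul(Add(-72, Mul(8, Pow(2, Rational(1, 2)))), 368) = Add(-26496, Mul(2944, Pow(2, Rational(1, 2))))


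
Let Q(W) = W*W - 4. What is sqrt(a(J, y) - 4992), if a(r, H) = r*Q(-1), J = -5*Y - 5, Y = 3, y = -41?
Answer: 6*I*sqrt(137) ≈ 70.228*I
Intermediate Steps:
Q(W) = -4 + W**2 (Q(W) = W**2 - 4 = -4 + W**2)
J = -20 (J = -5*3 - 5 = -15 - 5 = -20)
a(r, H) = -3*r (a(r, H) = r*(-4 + (-1)**2) = r*(-4 + 1) = r*(-3) = -3*r)
sqrt(a(J, y) - 4992) = sqrt(-3*(-20) - 4992) = sqrt(60 - 4992) = sqrt(-4932) = 6*I*sqrt(137)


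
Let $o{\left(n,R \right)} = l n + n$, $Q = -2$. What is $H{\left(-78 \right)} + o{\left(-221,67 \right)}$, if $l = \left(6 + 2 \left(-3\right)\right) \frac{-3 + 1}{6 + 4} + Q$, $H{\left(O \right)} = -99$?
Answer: $122$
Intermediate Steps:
$l = -2$ ($l = \left(6 + 2 \left(-3\right)\right) \frac{-3 + 1}{6 + 4} - 2 = \left(6 - 6\right) \left(- \frac{2}{10}\right) - 2 = 0 \left(\left(-2\right) \frac{1}{10}\right) - 2 = 0 \left(- \frac{1}{5}\right) - 2 = 0 - 2 = -2$)
$o{\left(n,R \right)} = - n$ ($o{\left(n,R \right)} = - 2 n + n = - n$)
$H{\left(-78 \right)} + o{\left(-221,67 \right)} = -99 - -221 = -99 + 221 = 122$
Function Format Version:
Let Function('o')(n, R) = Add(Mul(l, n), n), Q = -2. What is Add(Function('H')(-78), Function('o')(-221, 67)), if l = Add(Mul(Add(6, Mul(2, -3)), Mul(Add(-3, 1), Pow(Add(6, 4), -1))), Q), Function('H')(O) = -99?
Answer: 122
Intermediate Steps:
l = -2 (l = Add(Mul(Add(6, Mul(2, -3)), Mul(Add(-3, 1), Pow(Add(6, 4), -1))), -2) = Add(Mul(Add(6, -6), Mul(-2, Pow(10, -1))), -2) = Add(Mul(0, Mul(-2, Rational(1, 10))), -2) = Add(Mul(0, Rational(-1, 5)), -2) = Add(0, -2) = -2)
Function('o')(n, R) = Mul(-1, n) (Function('o')(n, R) = Add(Mul(-2, n), n) = Mul(-1, n))
Add(Function('H')(-78), Function('o')(-221, 67)) = Add(-99, Mul(-1, -221)) = Add(-99, 221) = 122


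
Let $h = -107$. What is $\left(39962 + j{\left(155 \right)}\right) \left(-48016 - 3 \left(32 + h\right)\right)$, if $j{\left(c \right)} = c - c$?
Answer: $-1909823942$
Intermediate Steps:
$j{\left(c \right)} = 0$
$\left(39962 + j{\left(155 \right)}\right) \left(-48016 - 3 \left(32 + h\right)\right) = \left(39962 + 0\right) \left(-48016 - 3 \left(32 - 107\right)\right) = 39962 \left(-48016 - -225\right) = 39962 \left(-48016 + 225\right) = 39962 \left(-47791\right) = -1909823942$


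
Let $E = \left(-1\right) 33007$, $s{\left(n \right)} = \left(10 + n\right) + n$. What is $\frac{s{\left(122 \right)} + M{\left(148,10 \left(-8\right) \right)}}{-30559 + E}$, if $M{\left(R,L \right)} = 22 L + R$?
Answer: $\frac{679}{31783} \approx 0.021364$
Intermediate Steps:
$s{\left(n \right)} = 10 + 2 n$
$M{\left(R,L \right)} = R + 22 L$
$E = -33007$
$\frac{s{\left(122 \right)} + M{\left(148,10 \left(-8\right) \right)}}{-30559 + E} = \frac{\left(10 + 2 \cdot 122\right) + \left(148 + 22 \cdot 10 \left(-8\right)\right)}{-30559 - 33007} = \frac{\left(10 + 244\right) + \left(148 + 22 \left(-80\right)\right)}{-63566} = \left(254 + \left(148 - 1760\right)\right) \left(- \frac{1}{63566}\right) = \left(254 - 1612\right) \left(- \frac{1}{63566}\right) = \left(-1358\right) \left(- \frac{1}{63566}\right) = \frac{679}{31783}$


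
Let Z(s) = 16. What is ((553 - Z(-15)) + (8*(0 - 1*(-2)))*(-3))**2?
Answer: 239121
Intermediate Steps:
((553 - Z(-15)) + (8*(0 - 1*(-2)))*(-3))**2 = ((553 - 1*16) + (8*(0 - 1*(-2)))*(-3))**2 = ((553 - 16) + (8*(0 + 2))*(-3))**2 = (537 + (8*2)*(-3))**2 = (537 + 16*(-3))**2 = (537 - 48)**2 = 489**2 = 239121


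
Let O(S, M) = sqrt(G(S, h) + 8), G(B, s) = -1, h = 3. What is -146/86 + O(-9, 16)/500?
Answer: -73/43 + sqrt(7)/500 ≈ -1.6924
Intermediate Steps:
O(S, M) = sqrt(7) (O(S, M) = sqrt(-1 + 8) = sqrt(7))
-146/86 + O(-9, 16)/500 = -146/86 + sqrt(7)/500 = -146*1/86 + sqrt(7)*(1/500) = -73/43 + sqrt(7)/500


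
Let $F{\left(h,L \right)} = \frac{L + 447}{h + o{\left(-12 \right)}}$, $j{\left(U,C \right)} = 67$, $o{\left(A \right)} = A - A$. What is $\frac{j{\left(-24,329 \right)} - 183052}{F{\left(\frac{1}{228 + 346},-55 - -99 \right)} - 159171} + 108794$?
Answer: $\frac{13344815437}{122663} \approx 1.0879 \cdot 10^{5}$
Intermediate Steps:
$o{\left(A \right)} = 0$
$F{\left(h,L \right)} = \frac{447 + L}{h}$ ($F{\left(h,L \right)} = \frac{L + 447}{h + 0} = \frac{447 + L}{h}$)
$\frac{j{\left(-24,329 \right)} - 183052}{F{\left(\frac{1}{228 + 346},-55 - -99 \right)} - 159171} + 108794 = \frac{67 - 183052}{\frac{447 - -44}{\frac{1}{228 + 346}} - 159171} + 108794 = - \frac{182985}{\frac{447 + \left(-55 + 99\right)}{\frac{1}{574}} - 159171} + 108794 = - \frac{182985}{\frac{1}{\frac{1}{574}} \left(447 + 44\right) - 159171} + 108794 = - \frac{182985}{574 \cdot 491 - 159171} + 108794 = - \frac{182985}{281834 - 159171} + 108794 = - \frac{182985}{122663} + 108794 = \frac{13344815437}{122663}$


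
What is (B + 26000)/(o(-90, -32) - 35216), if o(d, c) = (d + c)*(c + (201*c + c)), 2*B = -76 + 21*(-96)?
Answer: 4159/126216 ≈ 0.032951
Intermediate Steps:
B = -1046 (B = (-76 + 21*(-96))/2 = (-76 - 2016)/2 = (½)*(-2092) = -1046)
o(d, c) = 203*c*(c + d) (o(d, c) = (c + d)*(c + 202*c) = (c + d)*(203*c) = 203*c*(c + d))
(B + 26000)/(o(-90, -32) - 35216) = (-1046 + 26000)/(203*(-32)*(-32 - 90) - 35216) = 24954/(203*(-32)*(-122) - 35216) = 24954/(792512 - 35216) = 24954/757296 = 24954*(1/757296) = 4159/126216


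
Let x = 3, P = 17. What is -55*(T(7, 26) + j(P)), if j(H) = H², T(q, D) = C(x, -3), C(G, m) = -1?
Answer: -15840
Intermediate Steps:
T(q, D) = -1
-55*(T(7, 26) + j(P)) = -55*(-1 + 17²) = -55*(-1 + 289) = -55*288 = -15840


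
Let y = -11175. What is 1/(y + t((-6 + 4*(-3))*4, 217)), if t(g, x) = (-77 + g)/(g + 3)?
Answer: -69/770926 ≈ -8.9503e-5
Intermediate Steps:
t(g, x) = (-77 + g)/(3 + g)
1/(y + t((-6 + 4*(-3))*4, 217)) = 1/(-11175 + (-77 + (-6 + 4*(-3))*4)/(3 + (-6 + 4*(-3))*4)) = 1/(-11175 + (-77 + (-6 - 12)*4)/(3 + (-6 - 12)*4)) = 1/(-11175 + (-77 - 18*4)/(3 - 18*4)) = 1/(-11175 + (-77 - 72)/(3 - 72)) = 1/(-11175 - 149/(-69)) = 1/(-11175 - 1/69*(-149)) = 1/(-11175 + 149/69) = 1/(-770926/69) = -69/770926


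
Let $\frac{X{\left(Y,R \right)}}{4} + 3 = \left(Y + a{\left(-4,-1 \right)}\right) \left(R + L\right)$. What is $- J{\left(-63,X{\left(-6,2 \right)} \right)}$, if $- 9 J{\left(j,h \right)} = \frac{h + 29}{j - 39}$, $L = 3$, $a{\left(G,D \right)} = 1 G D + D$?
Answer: $\frac{43}{918} \approx 0.046841$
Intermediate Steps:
$a{\left(G,D \right)} = D + D G$ ($a{\left(G,D \right)} = G D + D = D G + D = D + D G$)
$X{\left(Y,R \right)} = -12 + 4 \left(3 + R\right) \left(3 + Y\right)$ ($X{\left(Y,R \right)} = -12 + 4 \left(Y - \left(1 - 4\right)\right) \left(R + 3\right) = -12 + 4 \left(Y - -3\right) \left(3 + R\right) = -12 + 4 \left(Y + 3\right) \left(3 + R\right) = -12 + 4 \left(3 + Y\right) \left(3 + R\right) = -12 + 4 \left(3 + R\right) \left(3 + Y\right)$)
$J{\left(j,h \right)} = - \frac{29 + h}{9 \left(-39 + j\right)}$ ($J{\left(j,h \right)} = - \frac{\left(h + 29\right) \frac{1}{j - 39}}{9} = - \frac{\left(29 + h\right) \frac{1}{-39 + j}}{9} = - \frac{\frac{1}{-39 + j} \left(29 + h\right)}{9} = - \frac{29 + h}{9 \left(-39 + j\right)}$)
$- J{\left(-63,X{\left(-6,2 \right)} \right)} = - \frac{-29 - \left(24 + 12 \cdot 2 + 12 \left(-6\right) + 4 \cdot 2 \left(-6\right)\right)}{9 \left(-39 - 63\right)} = - \frac{-29 - \left(24 + 24 - 72 - 48\right)}{9 \left(-102\right)} = - \frac{\left(-1\right) \left(-29 - -72\right)}{9 \cdot 102} = - \frac{\left(-1\right) \left(-29 + 72\right)}{9 \cdot 102} = - \frac{\left(-1\right) 43}{9 \cdot 102} = \left(-1\right) \left(- \frac{43}{918}\right) = \frac{43}{918}$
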